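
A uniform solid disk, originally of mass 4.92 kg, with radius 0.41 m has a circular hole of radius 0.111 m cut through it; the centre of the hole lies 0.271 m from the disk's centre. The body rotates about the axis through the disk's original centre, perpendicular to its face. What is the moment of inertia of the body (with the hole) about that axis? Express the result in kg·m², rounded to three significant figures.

0.385

Unpierced body about its centre: I₀ = (1/2)MR² = (1/2)(4.92)(0.41)² = 0.41353 kg·m².
The removed disk has mass m = M·(r/R)² = (4.92)(0.111/0.41)² = 0.36061 kg (same uniform areal density).
Its moment of inertia about the rotation axis (parallel-axis theorem): I_hole = (1/2)mr² + md² = (1/2)(0.36061)(0.111)² + (0.36061)(0.271)² = 0.028705 kg·m².
Treating the hole as negative mass, I = I₀ − I_hole = 0.41353 − 0.028705 = 0.38482 kg·m².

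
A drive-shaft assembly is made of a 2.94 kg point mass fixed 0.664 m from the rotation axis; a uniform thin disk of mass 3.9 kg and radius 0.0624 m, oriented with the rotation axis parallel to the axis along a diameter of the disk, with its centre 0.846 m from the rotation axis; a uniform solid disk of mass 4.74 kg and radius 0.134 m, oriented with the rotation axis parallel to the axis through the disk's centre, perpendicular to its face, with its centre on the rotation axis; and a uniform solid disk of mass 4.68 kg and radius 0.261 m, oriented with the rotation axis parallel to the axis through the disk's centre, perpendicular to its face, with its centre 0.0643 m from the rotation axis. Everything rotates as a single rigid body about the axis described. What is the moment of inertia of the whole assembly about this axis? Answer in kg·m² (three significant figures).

Point mass: I_cm = 0; centre at d = 0.664 m, so I = I_cm + Md² gives I = 0 + (2.94)(0.664)² = 1.2962 kg·m².
Thin disk: I_cm = (1/4)MR² = (1/4)(3.9)(0.0624)² = 0.0037964 kg·m²; centre at d = 0.846 m, so I = I_cm + Md² gives I = 0.0037964 + (3.9)(0.846)² = 2.7951 kg·m².
Solid disk: I_cm = (1/2)MR² = (1/2)(4.74)(0.134)² = 0.042556 kg·m²; axis through the centre, so I = 0.042556 kg·m².
Solid disk: I_cm = (1/2)MR² = (1/2)(4.68)(0.261)² = 0.1594 kg·m²; centre at d = 0.0643 m, so I = I_cm + Md² gives I = 0.1594 + (4.68)(0.0643)² = 0.17875 kg·m².
Total I = 1.2962 + 2.7951 + 0.042556 + 0.17875 = 4.3126 kg·m².

4.31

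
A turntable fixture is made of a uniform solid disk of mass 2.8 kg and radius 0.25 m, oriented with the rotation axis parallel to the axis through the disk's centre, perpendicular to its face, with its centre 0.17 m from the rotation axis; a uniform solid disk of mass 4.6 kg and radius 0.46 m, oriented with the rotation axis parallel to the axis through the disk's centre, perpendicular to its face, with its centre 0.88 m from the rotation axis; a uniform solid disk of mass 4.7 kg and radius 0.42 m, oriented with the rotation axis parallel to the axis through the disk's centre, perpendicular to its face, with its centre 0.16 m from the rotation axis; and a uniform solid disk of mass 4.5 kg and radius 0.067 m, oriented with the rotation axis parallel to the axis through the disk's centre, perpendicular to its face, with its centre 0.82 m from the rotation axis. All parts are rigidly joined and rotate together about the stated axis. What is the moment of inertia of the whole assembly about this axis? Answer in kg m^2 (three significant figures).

Solid disk: I_cm = (1/2)MR² = (1/2)(2.8)(0.25)² = 0.0875 kg m^2; centre at d = 0.17 m, so I = I_cm + Md² gives I = 0.0875 + (2.8)(0.17)² = 0.16842 kg m^2.
Solid disk: I_cm = (1/2)MR² = (1/2)(4.6)(0.46)² = 0.48668 kg m^2; centre at d = 0.88 m, so I = I_cm + Md² gives I = 0.48668 + (4.6)(0.88)² = 4.0489 kg m^2.
Solid disk: I_cm = (1/2)MR² = (1/2)(4.7)(0.42)² = 0.41454 kg m^2; centre at d = 0.16 m, so I = I_cm + Md² gives I = 0.41454 + (4.7)(0.16)² = 0.53486 kg m^2.
Solid disk: I_cm = (1/2)MR² = (1/2)(4.5)(0.067)² = 0.0101 kg m^2; centre at d = 0.82 m, so I = I_cm + Md² gives I = 0.0101 + (4.5)(0.82)² = 3.0359 kg m^2.
Total I = 0.16842 + 4.0489 + 0.53486 + 3.0359 = 7.7881 kg m^2.

7.79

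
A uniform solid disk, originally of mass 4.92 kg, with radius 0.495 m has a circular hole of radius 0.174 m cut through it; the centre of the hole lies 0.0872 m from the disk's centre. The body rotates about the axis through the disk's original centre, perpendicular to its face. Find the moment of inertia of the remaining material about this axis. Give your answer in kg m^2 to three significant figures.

0.589

Unpierced body about its centre: I₀ = (1/2)MR² = (1/2)(4.92)(0.495)² = 0.60276 kg m^2.
The removed disk has mass m = M·(r/R)² = (4.92)(0.174/0.495)² = 0.60793 kg (same uniform areal density).
Its moment of inertia about the rotation axis (parallel-axis theorem): I_hole = (1/2)mr² + md² = (1/2)(0.60793)(0.174)² + (0.60793)(0.0872)² = 0.013825 kg m^2.
Treating the hole as negative mass, I = I₀ − I_hole = 0.60276 − 0.013825 = 0.58894 kg m^2.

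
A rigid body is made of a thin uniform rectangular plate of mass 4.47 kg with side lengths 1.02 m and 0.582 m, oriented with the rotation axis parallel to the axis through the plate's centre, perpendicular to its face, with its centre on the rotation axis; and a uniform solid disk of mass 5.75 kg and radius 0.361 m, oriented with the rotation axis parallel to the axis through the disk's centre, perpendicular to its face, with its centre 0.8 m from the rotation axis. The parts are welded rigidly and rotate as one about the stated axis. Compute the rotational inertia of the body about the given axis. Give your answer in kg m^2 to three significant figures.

4.57

Rectangular plate: I_cm = (1/12)M(a²+b²) = (1/12)(4.47)[(1.02)² + (0.582)²] = 0.51372 kg m^2; axis through the centre, so I = 0.51372 kg m^2.
Solid disk: I_cm = (1/2)MR² = (1/2)(5.75)(0.361)² = 0.37467 kg m^2; centre at d = 0.8 m, so the parallel axis theorem gives I = 0.37467 + (5.75)(0.8)² = 4.0547 kg m^2.
Total I = 0.51372 + 4.0547 = 4.5684 kg m^2.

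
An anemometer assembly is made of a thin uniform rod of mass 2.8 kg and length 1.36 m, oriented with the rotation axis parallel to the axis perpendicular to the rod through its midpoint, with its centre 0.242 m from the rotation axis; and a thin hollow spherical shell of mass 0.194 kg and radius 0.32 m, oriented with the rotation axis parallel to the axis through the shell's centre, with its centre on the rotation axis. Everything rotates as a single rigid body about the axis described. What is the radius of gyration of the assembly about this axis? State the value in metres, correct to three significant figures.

0.451

Thin rod: I_cm = (1/12)ML² = (1/12)(2.8)(1.36)² = 0.43157 kg m^2; centre at d = 0.242 m, so the parallel axis theorem gives I = 0.43157 + (2.8)(0.242)² = 0.59555 kg m^2.
Spherical shell: I_cm = (2/3)MR² = (2/3)(0.194)(0.32)² = 0.013244 kg m^2; axis through the centre, so I = 0.013244 kg m^2.
Total I = 0.6088 kg m^2; total mass M = 2.994 kg.
k = √(I/M) = √(0.6088/2.994) = 0.45093 m.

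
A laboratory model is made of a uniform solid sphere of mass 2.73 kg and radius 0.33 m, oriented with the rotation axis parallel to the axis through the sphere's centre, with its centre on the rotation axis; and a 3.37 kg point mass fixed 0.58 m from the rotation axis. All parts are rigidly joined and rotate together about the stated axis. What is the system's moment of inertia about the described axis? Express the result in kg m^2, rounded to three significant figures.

1.25

Solid sphere: I_cm = (2/5)MR² = (2/5)(2.73)(0.33)² = 0.11892 kg m^2; axis through the centre, so I = 0.11892 kg m^2.
Point mass: I_cm = 0; centre at d = 0.58 m, so the parallel axis theorem gives I = 0 + (3.37)(0.58)² = 1.1337 kg m^2.
Total I = 0.11892 + 1.1337 = 1.2526 kg m^2.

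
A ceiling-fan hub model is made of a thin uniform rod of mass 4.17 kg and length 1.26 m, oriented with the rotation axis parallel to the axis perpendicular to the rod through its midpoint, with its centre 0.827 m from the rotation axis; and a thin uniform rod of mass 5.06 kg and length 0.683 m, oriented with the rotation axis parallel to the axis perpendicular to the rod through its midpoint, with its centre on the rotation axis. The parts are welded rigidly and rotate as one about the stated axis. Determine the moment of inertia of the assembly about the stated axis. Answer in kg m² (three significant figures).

3.60

Thin rod: I_cm = (1/12)ML² = (1/12)(4.17)(1.26)² = 0.55169 kg m²; centre at d = 0.827 m, so I = I_cm + Md² gives I = 0.55169 + (4.17)(0.827)² = 3.4037 kg m².
Thin rod: I_cm = (1/12)ML² = (1/12)(5.06)(0.683)² = 0.1967 kg m²; axis through the centre, so I = 0.1967 kg m².
Total I = 3.4037 + 0.1967 = 3.6004 kg m².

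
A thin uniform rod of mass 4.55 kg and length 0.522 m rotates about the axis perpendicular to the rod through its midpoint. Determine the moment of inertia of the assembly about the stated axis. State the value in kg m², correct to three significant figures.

0.103

I_cm = (1/12)ML² = (1/12)(4.55)(0.522)² = 0.10332 kg m²; axis through the centre, so I = 0.10332 kg m².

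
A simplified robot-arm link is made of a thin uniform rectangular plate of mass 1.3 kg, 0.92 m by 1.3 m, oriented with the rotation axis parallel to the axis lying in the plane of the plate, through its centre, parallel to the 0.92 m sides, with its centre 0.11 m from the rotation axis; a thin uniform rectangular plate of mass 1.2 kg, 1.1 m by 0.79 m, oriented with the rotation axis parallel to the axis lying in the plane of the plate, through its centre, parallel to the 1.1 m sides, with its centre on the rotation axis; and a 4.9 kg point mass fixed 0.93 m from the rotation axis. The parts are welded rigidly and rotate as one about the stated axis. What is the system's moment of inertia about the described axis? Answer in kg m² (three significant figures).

Rectangular plate: I_cm = (1/12)Mb² = (1/12)(1.3)(1.3)² = 0.18308 kg m²; centre at d = 0.11 m, so the parallel axis theorem gives I = 0.18308 + (1.3)(0.11)² = 0.19881 kg m².
Rectangular plate: I_cm = (1/12)Mb² = (1/12)(1.2)(0.79)² = 0.06241 kg m²; axis through the centre, so I = 0.06241 kg m².
Point mass: I_cm = 0; centre at d = 0.93 m, so the parallel axis theorem gives I = 0 + (4.9)(0.93)² = 4.238 kg m².
Total I = 0.19881 + 0.06241 + 4.238 = 4.4992 kg m².

4.50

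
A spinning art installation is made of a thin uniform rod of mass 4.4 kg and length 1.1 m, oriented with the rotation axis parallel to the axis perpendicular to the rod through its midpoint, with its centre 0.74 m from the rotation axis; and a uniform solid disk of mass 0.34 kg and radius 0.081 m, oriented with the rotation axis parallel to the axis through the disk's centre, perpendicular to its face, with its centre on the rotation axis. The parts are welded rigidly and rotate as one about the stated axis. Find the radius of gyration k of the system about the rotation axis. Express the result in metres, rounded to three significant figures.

Thin rod: I_cm = (1/12)ML² = (1/12)(4.4)(1.1)² = 0.44367 kg m^2; centre at d = 0.74 m, so I = I_cm + Md² gives I = 0.44367 + (4.4)(0.74)² = 2.8531 kg m^2.
Solid disk: I_cm = (1/2)MR² = (1/2)(0.34)(0.081)² = 0.0011154 kg m^2; axis through the centre, so I = 0.0011154 kg m^2.
Total I = 2.8542 kg m^2; total mass M = 4.74 kg.
k = √(I/M) = √(2.8542/4.74) = 0.77599 m.

0.776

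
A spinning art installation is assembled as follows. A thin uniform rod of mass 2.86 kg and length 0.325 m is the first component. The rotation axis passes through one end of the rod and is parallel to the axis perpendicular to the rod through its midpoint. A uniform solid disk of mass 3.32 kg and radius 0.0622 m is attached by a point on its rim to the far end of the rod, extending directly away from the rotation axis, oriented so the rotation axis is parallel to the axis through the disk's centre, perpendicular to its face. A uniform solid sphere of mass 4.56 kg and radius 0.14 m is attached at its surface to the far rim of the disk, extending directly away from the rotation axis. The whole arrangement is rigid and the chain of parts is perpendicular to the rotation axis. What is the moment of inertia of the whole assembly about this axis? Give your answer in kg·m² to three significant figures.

2.22

Thin rod: I_cm = (1/12)ML² = (1/12)(2.86)(0.325)² = 0.025174 kg·m²; centre at d = 0.1625 m, so I = I_cm + Md² gives I = 0.025174 + (2.86)(0.1625)² = 0.1007 kg·m².
Solid disk: I_cm = (1/2)MR² = (1/2)(3.32)(0.0622)² = 0.0064223 kg·m²; centre at d = 0.1625 + 0.1625 + 0.0622 = 0.3872 m, so I = I_cm + Md² gives I = 0.0064223 + (3.32)(0.3872)² = 0.50417 kg·m².
Solid sphere: I_cm = (2/5)MR² = (2/5)(4.56)(0.14)² = 0.03575 kg·m²; centre at d = 0.1625 + 0.1625 + 0.0622 + 0.0622 + 0.14 = 0.5894 m, so I = I_cm + Md² gives I = 0.03575 + (4.56)(0.5894)² = 1.6199 kg·m².
Total I = 0.1007 + 0.50417 + 1.6199 = 2.2247 kg·m².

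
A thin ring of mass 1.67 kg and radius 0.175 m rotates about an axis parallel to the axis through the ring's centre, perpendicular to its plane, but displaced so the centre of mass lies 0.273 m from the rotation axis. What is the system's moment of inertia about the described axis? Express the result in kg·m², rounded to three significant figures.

I_cm = MR² = (1.67)(0.175)² = 0.051144 kg·m²; centre at d = 0.273 m, so I = I_cm + Md² gives I = 0.051144 + (1.67)(0.273)² = 0.17561 kg·m².

0.176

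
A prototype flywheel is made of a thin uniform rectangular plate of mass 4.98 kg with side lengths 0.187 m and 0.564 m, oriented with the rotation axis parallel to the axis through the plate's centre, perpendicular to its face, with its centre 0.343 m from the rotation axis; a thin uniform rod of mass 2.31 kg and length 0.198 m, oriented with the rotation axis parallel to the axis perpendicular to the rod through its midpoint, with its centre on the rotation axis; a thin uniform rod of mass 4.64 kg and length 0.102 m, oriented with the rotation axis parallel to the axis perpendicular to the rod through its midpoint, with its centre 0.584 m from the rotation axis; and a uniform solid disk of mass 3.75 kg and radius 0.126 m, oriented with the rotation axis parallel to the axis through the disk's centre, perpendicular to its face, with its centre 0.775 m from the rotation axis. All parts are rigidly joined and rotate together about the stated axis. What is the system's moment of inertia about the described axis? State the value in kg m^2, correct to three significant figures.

Rectangular plate: I_cm = (1/12)M(a²+b²) = (1/12)(4.98)[(0.187)² + (0.564)²] = 0.14652 kg m^2; centre at d = 0.343 m, so the parallel axis theorem gives I = 0.14652 + (4.98)(0.343)² = 0.73241 kg m^2.
Thin rod: I_cm = (1/12)ML² = (1/12)(2.31)(0.198)² = 0.0075468 kg m^2; axis through the centre, so I = 0.0075468 kg m^2.
Thin rod: I_cm = (1/12)ML² = (1/12)(4.64)(0.102)² = 0.0040229 kg m^2; centre at d = 0.584 m, so the parallel axis theorem gives I = 0.0040229 + (4.64)(0.584)² = 1.5865 kg m^2.
Solid disk: I_cm = (1/2)MR² = (1/2)(3.75)(0.126)² = 0.029768 kg m^2; centre at d = 0.775 m, so the parallel axis theorem gives I = 0.029768 + (3.75)(0.775)² = 2.2821 kg m^2.
Total I = 0.73241 + 0.0075468 + 1.5865 + 2.2821 = 4.6086 kg m^2.

4.61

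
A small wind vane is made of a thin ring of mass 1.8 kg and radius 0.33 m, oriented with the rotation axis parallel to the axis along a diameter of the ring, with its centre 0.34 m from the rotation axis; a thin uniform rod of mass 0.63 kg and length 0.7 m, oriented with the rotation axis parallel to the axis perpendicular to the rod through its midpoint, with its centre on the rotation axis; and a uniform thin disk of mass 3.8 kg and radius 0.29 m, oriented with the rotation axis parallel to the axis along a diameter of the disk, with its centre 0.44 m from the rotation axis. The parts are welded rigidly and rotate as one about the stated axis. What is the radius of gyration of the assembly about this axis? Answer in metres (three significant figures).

0.429

Thin ring: I_cm = (1/2)MR² = (1/2)(1.8)(0.33)² = 0.09801 kg m²; centre at d = 0.34 m, so the parallel axis theorem gives I = 0.09801 + (1.8)(0.34)² = 0.30609 kg m².
Thin rod: I_cm = (1/12)ML² = (1/12)(0.63)(0.7)² = 0.025725 kg m²; axis through the centre, so I = 0.025725 kg m².
Thin disk: I_cm = (1/4)MR² = (1/4)(3.8)(0.29)² = 0.079895 kg m²; centre at d = 0.44 m, so the parallel axis theorem gives I = 0.079895 + (3.8)(0.44)² = 0.81557 kg m².
Total I = 1.1474 kg m²; total mass M = 6.23 kg.
k = √(I/M) = √(1.1474/6.23) = 0.42915 m.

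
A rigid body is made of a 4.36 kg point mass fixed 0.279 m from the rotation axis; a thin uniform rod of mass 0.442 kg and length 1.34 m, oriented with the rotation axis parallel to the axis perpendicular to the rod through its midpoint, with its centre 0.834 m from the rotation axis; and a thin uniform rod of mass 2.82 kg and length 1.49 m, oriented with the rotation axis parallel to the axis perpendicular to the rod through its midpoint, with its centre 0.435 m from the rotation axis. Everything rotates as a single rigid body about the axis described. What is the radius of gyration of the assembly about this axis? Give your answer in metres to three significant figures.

Point mass: I_cm = 0; centre at d = 0.279 m, so I = I_cm + Md² gives I = 0 + (4.36)(0.279)² = 0.33939 kg m².
Thin rod: I_cm = (1/12)ML² = (1/12)(0.442)(1.34)² = 0.066138 kg m²; centre at d = 0.834 m, so I = I_cm + Md² gives I = 0.066138 + (0.442)(0.834)² = 0.37357 kg m².
Thin rod: I_cm = (1/12)ML² = (1/12)(2.82)(1.49)² = 0.52172 kg m²; centre at d = 0.435 m, so I = I_cm + Md² gives I = 0.52172 + (2.82)(0.435)² = 1.0553 kg m².
Total I = 1.7683 kg m²; total mass M = 7.622 kg.
k = √(I/M) = √(1.7683/7.622) = 0.48166 m.

0.482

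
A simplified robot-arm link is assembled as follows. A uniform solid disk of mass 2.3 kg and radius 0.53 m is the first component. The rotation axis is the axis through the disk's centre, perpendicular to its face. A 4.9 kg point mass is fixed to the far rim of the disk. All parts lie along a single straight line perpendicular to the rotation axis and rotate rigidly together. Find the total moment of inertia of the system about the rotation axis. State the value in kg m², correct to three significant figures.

Solid disk: I_cm = (1/2)MR² = (1/2)(2.3)(0.53)² = 0.32304 kg m²; axis through the centre, so I = 0.32304 kg m².
Point mass: I_cm = 0; centre at d = 0.53 m, so I = I_cm + Md² gives I = 0 + (4.9)(0.53)² = 1.3764 kg m².
Total I = 0.32304 + 1.3764 = 1.6994 kg m².

1.70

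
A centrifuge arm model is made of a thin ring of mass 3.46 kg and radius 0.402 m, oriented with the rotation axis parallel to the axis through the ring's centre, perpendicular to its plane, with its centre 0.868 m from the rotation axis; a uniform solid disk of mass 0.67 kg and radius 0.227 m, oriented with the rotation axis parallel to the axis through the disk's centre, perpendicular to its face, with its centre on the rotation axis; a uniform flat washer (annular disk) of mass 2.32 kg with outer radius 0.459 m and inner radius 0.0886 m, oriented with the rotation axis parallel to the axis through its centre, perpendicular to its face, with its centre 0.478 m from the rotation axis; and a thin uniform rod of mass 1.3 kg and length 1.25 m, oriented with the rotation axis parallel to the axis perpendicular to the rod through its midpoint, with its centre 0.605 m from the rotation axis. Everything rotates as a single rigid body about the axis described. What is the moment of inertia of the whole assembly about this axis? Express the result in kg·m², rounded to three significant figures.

Thin ring: I_cm = MR² = (3.46)(0.402)² = 0.55915 kg·m²; centre at d = 0.868 m, so I = I_cm + Md² gives I = 0.55915 + (3.46)(0.868)² = 3.166 kg·m².
Solid disk: I_cm = (1/2)MR² = (1/2)(0.67)(0.227)² = 0.017262 kg·m²; axis through the centre, so I = 0.017262 kg·m².
Annular disk: I_cm = (1/2)M(R²+r²) = (1/2)(2.32)[(0.459)² + (0.0886)²] = 0.2535 kg·m²; centre at d = 0.478 m, so I = I_cm + Md² gives I = 0.2535 + (2.32)(0.478)² = 0.78358 kg·m².
Thin rod: I_cm = (1/12)ML² = (1/12)(1.3)(1.25)² = 0.16927 kg·m²; centre at d = 0.605 m, so I = I_cm + Md² gives I = 0.16927 + (1.3)(0.605)² = 0.6451 kg·m².
Total I = 3.166 + 0.017262 + 0.78358 + 0.6451 = 4.6119 kg·m².

4.61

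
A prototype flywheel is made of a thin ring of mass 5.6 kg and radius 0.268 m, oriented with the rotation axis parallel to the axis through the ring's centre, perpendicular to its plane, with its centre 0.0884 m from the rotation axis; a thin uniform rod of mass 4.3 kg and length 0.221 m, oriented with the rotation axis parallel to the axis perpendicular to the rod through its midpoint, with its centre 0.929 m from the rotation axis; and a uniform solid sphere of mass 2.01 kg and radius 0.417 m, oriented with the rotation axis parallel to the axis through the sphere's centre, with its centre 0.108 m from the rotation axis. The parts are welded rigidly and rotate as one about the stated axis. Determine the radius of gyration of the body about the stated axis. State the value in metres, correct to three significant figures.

Thin ring: I_cm = MR² = (5.6)(0.268)² = 0.40221 kg m²; centre at d = 0.0884 m, so the parallel axis theorem gives I = 0.40221 + (5.6)(0.0884)² = 0.44598 kg m².
Thin rod: I_cm = (1/12)ML² = (1/12)(4.3)(0.221)² = 0.017501 kg m²; centre at d = 0.929 m, so the parallel axis theorem gives I = 0.017501 + (4.3)(0.929)² = 3.7286 kg m².
Solid sphere: I_cm = (2/5)MR² = (2/5)(2.01)(0.417)² = 0.13981 kg m²; centre at d = 0.108 m, so the parallel axis theorem gives I = 0.13981 + (2.01)(0.108)² = 0.16325 kg m².
Total I = 4.3378 kg m²; total mass M = 11.91 kg.
k = √(I/M) = √(4.3378/11.91) = 0.6035 m.

0.604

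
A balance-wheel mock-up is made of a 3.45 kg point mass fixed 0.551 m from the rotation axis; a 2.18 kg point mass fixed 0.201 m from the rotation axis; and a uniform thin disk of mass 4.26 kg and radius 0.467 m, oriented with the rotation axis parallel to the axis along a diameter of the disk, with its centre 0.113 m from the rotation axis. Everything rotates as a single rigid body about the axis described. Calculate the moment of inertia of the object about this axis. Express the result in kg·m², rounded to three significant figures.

1.42

Point mass: I_cm = 0; centre at d = 0.551 m, so I = I_cm + Md² gives I = 0 + (3.45)(0.551)² = 1.0474 kg·m².
Point mass: I_cm = 0; centre at d = 0.201 m, so I = I_cm + Md² gives I = 0 + (2.18)(0.201)² = 0.088074 kg·m².
Thin disk: I_cm = (1/4)MR² = (1/4)(4.26)(0.467)² = 0.23226 kg·m²; centre at d = 0.113 m, so I = I_cm + Md² gives I = 0.23226 + (4.26)(0.113)² = 0.28666 kg·m².
Total I = 1.0474 + 0.088074 + 0.28666 = 1.4222 kg·m².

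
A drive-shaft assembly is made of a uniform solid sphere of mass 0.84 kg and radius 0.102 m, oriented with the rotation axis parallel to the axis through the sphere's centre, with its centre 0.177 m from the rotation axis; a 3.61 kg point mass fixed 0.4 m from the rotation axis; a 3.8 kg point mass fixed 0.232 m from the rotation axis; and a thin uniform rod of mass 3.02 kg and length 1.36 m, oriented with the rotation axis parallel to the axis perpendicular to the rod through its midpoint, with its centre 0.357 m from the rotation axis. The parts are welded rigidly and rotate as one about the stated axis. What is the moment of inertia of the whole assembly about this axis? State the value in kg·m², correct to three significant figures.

Solid sphere: I_cm = (2/5)MR² = (2/5)(0.84)(0.102)² = 0.0034957 kg·m²; centre at d = 0.177 m, so the parallel axis theorem gives I = 0.0034957 + (0.84)(0.177)² = 0.029812 kg·m².
Point mass: I_cm = 0; centre at d = 0.4 m, so the parallel axis theorem gives I = 0 + (3.61)(0.4)² = 0.5776 kg·m².
Point mass: I_cm = 0; centre at d = 0.232 m, so the parallel axis theorem gives I = 0 + (3.8)(0.232)² = 0.20453 kg·m².
Thin rod: I_cm = (1/12)ML² = (1/12)(3.02)(1.36)² = 0.46548 kg·m²; centre at d = 0.357 m, so the parallel axis theorem gives I = 0.46548 + (3.02)(0.357)² = 0.85038 kg·m².
Total I = 0.029812 + 0.5776 + 0.20453 + 0.85038 = 1.6623 kg·m².

1.66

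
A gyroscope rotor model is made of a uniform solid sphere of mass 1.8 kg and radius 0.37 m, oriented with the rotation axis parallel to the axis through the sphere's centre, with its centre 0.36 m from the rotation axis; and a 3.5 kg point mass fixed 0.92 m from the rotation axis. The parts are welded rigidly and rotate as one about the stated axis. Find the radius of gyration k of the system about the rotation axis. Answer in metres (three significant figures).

Solid sphere: I_cm = (2/5)MR² = (2/5)(1.8)(0.37)² = 0.098568 kg m^2; centre at d = 0.36 m, so the parallel axis theorem gives I = 0.098568 + (1.8)(0.36)² = 0.33185 kg m^2.
Point mass: I_cm = 0; centre at d = 0.92 m, so the parallel axis theorem gives I = 0 + (3.5)(0.92)² = 2.9624 kg m^2.
Total I = 3.2942 kg m^2; total mass M = 5.3 kg.
k = √(I/M) = √(3.2942/5.3) = 0.78839 m.

0.788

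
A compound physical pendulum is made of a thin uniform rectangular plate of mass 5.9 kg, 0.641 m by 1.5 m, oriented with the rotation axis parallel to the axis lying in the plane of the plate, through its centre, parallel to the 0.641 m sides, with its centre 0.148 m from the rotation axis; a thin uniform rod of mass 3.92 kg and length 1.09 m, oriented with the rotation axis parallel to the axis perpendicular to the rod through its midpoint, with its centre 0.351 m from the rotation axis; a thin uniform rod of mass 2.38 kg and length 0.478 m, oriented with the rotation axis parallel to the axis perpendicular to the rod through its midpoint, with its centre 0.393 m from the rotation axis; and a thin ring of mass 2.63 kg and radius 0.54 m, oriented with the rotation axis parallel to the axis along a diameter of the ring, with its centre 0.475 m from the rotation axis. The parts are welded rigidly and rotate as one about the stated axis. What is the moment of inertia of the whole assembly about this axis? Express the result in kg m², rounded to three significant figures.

3.50

Rectangular plate: I_cm = (1/12)Mb² = (1/12)(5.9)(1.5)² = 1.1063 kg m²; centre at d = 0.148 m, so I = I_cm + Md² gives I = 1.1063 + (5.9)(0.148)² = 1.2355 kg m².
Thin rod: I_cm = (1/12)ML² = (1/12)(3.92)(1.09)² = 0.38811 kg m²; centre at d = 0.351 m, so I = I_cm + Md² gives I = 0.38811 + (3.92)(0.351)² = 0.87106 kg m².
Thin rod: I_cm = (1/12)ML² = (1/12)(2.38)(0.478)² = 0.045316 kg m²; centre at d = 0.393 m, so I = I_cm + Md² gives I = 0.045316 + (2.38)(0.393)² = 0.4129 kg m².
Thin ring: I_cm = (1/2)MR² = (1/2)(2.63)(0.54)² = 0.38345 kg m²; centre at d = 0.475 m, so I = I_cm + Md² gives I = 0.38345 + (2.63)(0.475)² = 0.97685 kg m².
Total I = 1.2355 + 0.87106 + 0.4129 + 0.97685 = 3.4963 kg m².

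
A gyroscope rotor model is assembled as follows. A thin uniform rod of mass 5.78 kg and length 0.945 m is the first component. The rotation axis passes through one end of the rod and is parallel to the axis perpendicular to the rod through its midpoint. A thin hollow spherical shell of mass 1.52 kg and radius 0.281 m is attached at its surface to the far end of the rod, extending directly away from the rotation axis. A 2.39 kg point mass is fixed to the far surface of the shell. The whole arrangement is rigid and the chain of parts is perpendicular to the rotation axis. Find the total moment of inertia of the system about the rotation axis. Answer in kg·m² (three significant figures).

Thin rod: I_cm = (1/12)ML² = (1/12)(5.78)(0.945)² = 0.43014 kg·m²; centre at d = 0.4725 m, so the parallel axis theorem gives I = 0.43014 + (5.78)(0.4725)² = 1.7206 kg·m².
Spherical shell: I_cm = (2/3)MR² = (2/3)(1.52)(0.281)² = 0.080014 kg·m²; centre at d = 0.4725 + 0.4725 + 0.281 = 1.226 m, so the parallel axis theorem gives I = 0.080014 + (1.52)(1.226)² = 2.3647 kg·m².
Point mass: I_cm = 0; centre at d = 0.4725 + 0.4725 + 0.281 + 0.281 = 1.507 m, so the parallel axis theorem gives I = 0 + (2.39)(1.507)² = 5.4278 kg·m².
Total I = 1.7206 + 2.3647 + 5.4278 = 9.5131 kg·m².

9.51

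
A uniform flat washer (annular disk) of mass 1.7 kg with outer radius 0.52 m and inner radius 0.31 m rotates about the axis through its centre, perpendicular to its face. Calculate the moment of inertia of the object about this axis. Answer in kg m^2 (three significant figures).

I_cm = (1/2)M(R²+r²) = (1/2)(1.7)[(0.52)² + (0.31)²] = 0.31153 kg m^2; axis through the centre, so I = 0.31153 kg m^2.

0.312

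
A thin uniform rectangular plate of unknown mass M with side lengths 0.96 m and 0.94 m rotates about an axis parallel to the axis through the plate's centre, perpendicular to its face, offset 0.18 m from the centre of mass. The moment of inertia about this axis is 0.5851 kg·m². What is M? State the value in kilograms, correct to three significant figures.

3.20

I = I_cm + Md² = (1/12)M(a²+b²) + Md² = M·[0.0833333·[(0.96)² + (0.94)²] + (0.18)²] = M·0.18283.
So M = 0.5851 / 0.18283 = 3.2002 kg.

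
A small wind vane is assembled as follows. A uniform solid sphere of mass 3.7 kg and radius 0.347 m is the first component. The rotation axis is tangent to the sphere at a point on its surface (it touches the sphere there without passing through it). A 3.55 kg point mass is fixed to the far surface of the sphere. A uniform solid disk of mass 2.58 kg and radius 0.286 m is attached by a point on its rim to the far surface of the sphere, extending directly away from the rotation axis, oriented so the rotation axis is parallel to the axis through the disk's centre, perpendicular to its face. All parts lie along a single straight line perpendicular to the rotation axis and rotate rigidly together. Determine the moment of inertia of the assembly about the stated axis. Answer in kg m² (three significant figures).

Solid sphere: I_cm = (2/5)MR² = (2/5)(3.7)(0.347)² = 0.17821 kg m²; centre at d = 0.347 m, so I = I_cm + Md² gives I = 0.17821 + (3.7)(0.347)² = 0.62372 kg m².
Point mass: I_cm = 0; centre at d = 0.347 + 0.347 = 0.694 m, so I = I_cm + Md² gives I = 0 + (3.55)(0.694)² = 1.7098 kg m².
Solid disk: I_cm = (1/2)MR² = (1/2)(2.58)(0.286)² = 0.10552 kg m²; centre at d = 0.347 + 0.347 + 0.286 = 0.98 m, so I = I_cm + Md² gives I = 0.10552 + (2.58)(0.98)² = 2.5833 kg m².
Total I = 0.62372 + 1.7098 + 2.5833 = 4.9169 kg m².

4.92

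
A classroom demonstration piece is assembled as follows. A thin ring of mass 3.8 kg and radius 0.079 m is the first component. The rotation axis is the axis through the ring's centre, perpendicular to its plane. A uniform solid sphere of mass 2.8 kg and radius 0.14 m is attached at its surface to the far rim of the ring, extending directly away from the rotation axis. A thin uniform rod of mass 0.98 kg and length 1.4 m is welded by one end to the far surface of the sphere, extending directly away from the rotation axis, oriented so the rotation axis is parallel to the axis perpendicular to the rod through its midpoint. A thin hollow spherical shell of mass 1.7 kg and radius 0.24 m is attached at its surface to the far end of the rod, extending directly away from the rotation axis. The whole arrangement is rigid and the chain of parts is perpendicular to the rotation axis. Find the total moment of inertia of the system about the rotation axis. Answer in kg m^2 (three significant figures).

Thin ring: I_cm = MR² = (3.8)(0.079)² = 0.023716 kg m^2; axis through the centre, so I = 0.023716 kg m^2.
Solid sphere: I_cm = (2/5)MR² = (2/5)(2.8)(0.14)² = 0.021952 kg m^2; centre at d = 0.079 + 0.14 = 0.219 m, so the parallel axis theorem gives I = 0.021952 + (2.8)(0.219)² = 0.15624 kg m^2.
Thin rod: I_cm = (1/12)ML² = (1/12)(0.98)(1.4)² = 0.16007 kg m^2; centre at d = 0.079 + 0.14 + 0.14 + 0.7 = 1.059 m, so the parallel axis theorem gives I = 0.16007 + (0.98)(1.059)² = 1.2591 kg m^2.
Spherical shell: I_cm = (2/3)MR² = (2/3)(1.7)(0.24)² = 0.06528 kg m^2; centre at d = 0.079 + 0.14 + 0.14 + 0.7 + 0.7 + 0.24 = 1.999 m, so the parallel axis theorem gives I = 0.06528 + (1.7)(1.999)² = 6.8585 kg m^2.
Total I = 0.023716 + 0.15624 + 1.2591 + 6.8585 = 8.2976 kg m^2.

8.30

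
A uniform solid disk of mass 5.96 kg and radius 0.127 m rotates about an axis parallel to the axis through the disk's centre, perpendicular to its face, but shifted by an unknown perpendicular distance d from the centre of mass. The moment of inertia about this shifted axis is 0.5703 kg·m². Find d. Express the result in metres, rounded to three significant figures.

About the centre-of-mass axis, I_cm = (1/2)MR² = (1/2)(5.96)(0.127)² = 0.048064 kg·m².
Parallel axis theorem: I = I_cm + Md², so Md² = 0.5703 − 0.048064 = 0.52224 kg·m².
d = √(0.52224 / 5.96) = 0.29601 m.

0.296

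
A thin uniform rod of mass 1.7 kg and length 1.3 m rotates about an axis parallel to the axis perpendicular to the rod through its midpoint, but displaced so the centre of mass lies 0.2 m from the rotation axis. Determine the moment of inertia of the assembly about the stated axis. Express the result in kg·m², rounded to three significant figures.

0.307

I_cm = (1/12)ML² = (1/12)(1.7)(1.3)² = 0.23942 kg·m²; centre at d = 0.2 m, so I = I_cm + Md² gives I = 0.23942 + (1.7)(0.2)² = 0.30742 kg·m².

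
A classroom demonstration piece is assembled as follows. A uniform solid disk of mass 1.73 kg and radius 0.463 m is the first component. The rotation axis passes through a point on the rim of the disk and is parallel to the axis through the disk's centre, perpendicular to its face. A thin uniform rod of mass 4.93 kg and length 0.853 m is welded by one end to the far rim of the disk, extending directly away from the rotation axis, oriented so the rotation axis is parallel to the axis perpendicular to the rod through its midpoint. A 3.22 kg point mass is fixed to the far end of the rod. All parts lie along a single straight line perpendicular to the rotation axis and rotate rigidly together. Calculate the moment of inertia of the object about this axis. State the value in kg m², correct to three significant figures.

Solid disk: I_cm = (1/2)MR² = (1/2)(1.73)(0.463)² = 0.18543 kg m²; centre at d = 0.463 m, so the parallel axis theorem gives I = 0.18543 + (1.73)(0.463)² = 0.55629 kg m².
Thin rod: I_cm = (1/12)ML² = (1/12)(4.93)(0.853)² = 0.29893 kg m²; centre at d = 0.463 + 0.463 + 0.4265 = 1.3525 m, so the parallel axis theorem gives I = 0.29893 + (4.93)(1.3525)² = 9.3172 kg m².
Point mass: I_cm = 0; centre at d = 0.463 + 0.463 + 0.4265 + 0.4265 = 1.779 m, so the parallel axis theorem gives I = 0 + (3.22)(1.779)² = 10.191 kg m².
Total I = 0.55629 + 9.3172 + 10.191 = 20.064 kg m².

20.1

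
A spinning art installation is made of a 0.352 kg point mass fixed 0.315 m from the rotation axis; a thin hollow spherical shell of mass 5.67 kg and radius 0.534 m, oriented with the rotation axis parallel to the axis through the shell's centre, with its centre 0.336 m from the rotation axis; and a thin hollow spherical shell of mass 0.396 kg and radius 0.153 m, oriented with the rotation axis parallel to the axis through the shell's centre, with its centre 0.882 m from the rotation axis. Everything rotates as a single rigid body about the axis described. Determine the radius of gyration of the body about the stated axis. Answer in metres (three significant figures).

0.568

Point mass: I_cm = 0; centre at d = 0.315 m, so I = I_cm + Md² gives I = 0 + (0.352)(0.315)² = 0.034927 kg m².
Spherical shell: I_cm = (2/3)MR² = (2/3)(5.67)(0.534)² = 1.0779 kg m²; centre at d = 0.336 m, so I = I_cm + Md² gives I = 1.0779 + (5.67)(0.336)² = 1.718 kg m².
Spherical shell: I_cm = (2/3)MR² = (2/3)(0.396)(0.153)² = 0.00618 kg m²; centre at d = 0.882 m, so I = I_cm + Md² gives I = 0.00618 + (0.396)(0.882)² = 0.31424 kg m².
Total I = 2.0672 kg m²; total mass M = 6.418 kg.
k = √(I/M) = √(2.0672/6.418) = 0.56753 m.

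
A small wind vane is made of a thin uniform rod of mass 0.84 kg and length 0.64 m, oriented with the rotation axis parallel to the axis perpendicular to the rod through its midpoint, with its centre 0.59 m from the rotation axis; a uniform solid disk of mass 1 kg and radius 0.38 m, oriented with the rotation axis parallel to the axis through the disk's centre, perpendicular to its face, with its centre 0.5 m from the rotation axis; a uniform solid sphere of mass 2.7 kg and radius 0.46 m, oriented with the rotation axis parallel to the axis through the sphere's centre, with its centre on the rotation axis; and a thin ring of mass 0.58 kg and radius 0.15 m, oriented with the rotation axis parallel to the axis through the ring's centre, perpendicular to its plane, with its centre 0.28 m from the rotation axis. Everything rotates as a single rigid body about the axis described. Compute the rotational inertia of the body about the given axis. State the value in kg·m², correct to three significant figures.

0.930

Thin rod: I_cm = (1/12)ML² = (1/12)(0.84)(0.64)² = 0.028672 kg·m²; centre at d = 0.59 m, so the parallel axis theorem gives I = 0.028672 + (0.84)(0.59)² = 0.32108 kg·m².
Solid disk: I_cm = (1/2)MR² = (1/2)(1)(0.38)² = 0.0722 kg·m²; centre at d = 0.5 m, so the parallel axis theorem gives I = 0.0722 + (1)(0.5)² = 0.3222 kg·m².
Solid sphere: I_cm = (2/5)MR² = (2/5)(2.7)(0.46)² = 0.22853 kg·m²; axis through the centre, so I = 0.22853 kg·m².
Thin ring: I_cm = MR² = (0.58)(0.15)² = 0.01305 kg·m²; centre at d = 0.28 m, so the parallel axis theorem gives I = 0.01305 + (0.58)(0.28)² = 0.058522 kg·m².
Total I = 0.32108 + 0.3222 + 0.22853 + 0.058522 = 0.93033 kg·m².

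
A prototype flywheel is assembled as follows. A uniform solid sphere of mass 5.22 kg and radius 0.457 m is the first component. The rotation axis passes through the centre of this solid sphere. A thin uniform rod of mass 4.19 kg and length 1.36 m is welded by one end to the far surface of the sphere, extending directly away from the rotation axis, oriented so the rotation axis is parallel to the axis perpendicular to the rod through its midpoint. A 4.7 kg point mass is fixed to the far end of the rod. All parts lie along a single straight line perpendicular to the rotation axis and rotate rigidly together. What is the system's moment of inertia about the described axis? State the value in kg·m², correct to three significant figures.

22.0

Solid sphere: I_cm = (2/5)MR² = (2/5)(5.22)(0.457)² = 0.43608 kg·m²; axis through the centre, so I = 0.43608 kg·m².
Thin rod: I_cm = (1/12)ML² = (1/12)(4.19)(1.36)² = 0.64582 kg·m²; centre at d = 0.457 + 0.68 = 1.137 m, so I = I_cm + Md² gives I = 0.64582 + (4.19)(1.137)² = 6.0625 kg·m².
Point mass: I_cm = 0; centre at d = 0.457 + 0.68 + 0.68 = 1.817 m, so I = I_cm + Md² gives I = 0 + (4.7)(1.817)² = 15.517 kg·m².
Total I = 0.43608 + 6.0625 + 15.517 = 22.016 kg·m².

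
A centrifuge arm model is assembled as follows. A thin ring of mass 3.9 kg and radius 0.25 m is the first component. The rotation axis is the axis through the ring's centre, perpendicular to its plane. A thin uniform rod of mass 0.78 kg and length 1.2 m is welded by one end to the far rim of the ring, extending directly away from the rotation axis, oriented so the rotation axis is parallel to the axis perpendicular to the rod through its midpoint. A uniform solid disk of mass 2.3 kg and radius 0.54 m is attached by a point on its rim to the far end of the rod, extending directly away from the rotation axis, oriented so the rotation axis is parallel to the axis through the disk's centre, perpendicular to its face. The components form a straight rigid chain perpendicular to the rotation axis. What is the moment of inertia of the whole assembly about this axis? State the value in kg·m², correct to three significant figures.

10.3

Thin ring: I_cm = MR² = (3.9)(0.25)² = 0.24375 kg·m²; axis through the centre, so I = 0.24375 kg·m².
Thin rod: I_cm = (1/12)ML² = (1/12)(0.78)(1.2)² = 0.0936 kg·m²; centre at d = 0.25 + 0.6 = 0.85 m, so the parallel axis theorem gives I = 0.0936 + (0.78)(0.85)² = 0.65715 kg·m².
Solid disk: I_cm = (1/2)MR² = (1/2)(2.3)(0.54)² = 0.33534 kg·m²; centre at d = 0.25 + 0.6 + 0.6 + 0.54 = 1.99 m, so the parallel axis theorem gives I = 0.33534 + (2.3)(1.99)² = 9.4436 kg·m².
Total I = 0.24375 + 0.65715 + 9.4436 = 10.344 kg·m².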